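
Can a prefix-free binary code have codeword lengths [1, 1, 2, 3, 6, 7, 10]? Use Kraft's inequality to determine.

Kraft inequality: Σ 2^(-l_i) ≤ 1 for prefix-free code
Calculating: 2^(-1) + 2^(-1) + 2^(-2) + 2^(-3) + 2^(-6) + 2^(-7) + 2^(-10)
= 0.5 + 0.5 + 0.25 + 0.125 + 0.015625 + 0.0078125 + 0.0009765625
= 1.3994
Since 1.3994 > 1, prefix-free code does not exist


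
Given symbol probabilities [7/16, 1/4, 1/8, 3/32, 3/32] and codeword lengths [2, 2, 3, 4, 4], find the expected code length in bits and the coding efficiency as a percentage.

Average length L = Σ p_i × l_i = 2.5000 bits
Entropy H = 2.0371 bits
Efficiency η = H/L × 100% = 81.48%


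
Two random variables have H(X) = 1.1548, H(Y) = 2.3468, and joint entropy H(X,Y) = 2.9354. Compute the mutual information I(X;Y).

I(X;Y) = H(X) + H(Y) - H(X,Y)
I(X;Y) = 1.1548 + 2.3468 - 2.9354 = 0.5662 bits


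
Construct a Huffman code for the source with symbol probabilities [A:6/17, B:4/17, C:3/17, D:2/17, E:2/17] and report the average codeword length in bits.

Huffman tree construction:
Combine smallest probabilities repeatedly
Resulting codes:
  A: 11 (length 2)
  B: 01 (length 2)
  C: 00 (length 2)
  D: 100 (length 3)
  E: 101 (length 3)
Average length = Σ p(s) × length(s) = 2.2353 bits


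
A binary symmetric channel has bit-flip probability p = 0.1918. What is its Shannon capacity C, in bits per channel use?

For BSC with error probability p:
C = 1 - H(p) where H(p) is binary entropy
H(0.1918) = -0.1918 × log₂(0.1918) - 0.8082 × log₂(0.8082)
H(p) = 0.7052
C = 1 - 0.7052 = 0.2948 bits/use


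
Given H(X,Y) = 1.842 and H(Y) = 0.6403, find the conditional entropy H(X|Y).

Chain rule: H(X,Y) = H(X|Y) + H(Y)
H(X|Y) = H(X,Y) - H(Y) = 1.842 - 0.6403 = 1.2017 bits


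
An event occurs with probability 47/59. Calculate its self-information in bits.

Information content I(x) = -log₂(p(x))
I = -log₂(47/59) = -log₂(0.7966)
I = 0.3281 bits


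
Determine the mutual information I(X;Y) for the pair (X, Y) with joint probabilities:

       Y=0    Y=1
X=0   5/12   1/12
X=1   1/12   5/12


H(X) = 1.0000, H(Y) = 1.0000, H(X,Y) = 1.6500
I(X;Y) = H(X) + H(Y) - H(X,Y) = 0.3500 bits


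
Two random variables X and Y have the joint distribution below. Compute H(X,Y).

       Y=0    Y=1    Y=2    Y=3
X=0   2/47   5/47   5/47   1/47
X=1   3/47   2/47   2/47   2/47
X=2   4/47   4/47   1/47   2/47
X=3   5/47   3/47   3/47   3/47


H(X,Y) = -Σ p(x,y) log₂ p(x,y)
  p(0,0)=2/47: -0.0426 × log₂(0.0426) = 0.1938
  p(0,1)=5/47: -0.1064 × log₂(0.1064) = 0.3439
  p(0,2)=5/47: -0.1064 × log₂(0.1064) = 0.3439
  p(0,3)=1/47: -0.0213 × log₂(0.0213) = 0.1182
  p(1,0)=3/47: -0.0638 × log₂(0.0638) = 0.2534
  p(1,1)=2/47: -0.0426 × log₂(0.0426) = 0.1938
  p(1,2)=2/47: -0.0426 × log₂(0.0426) = 0.1938
  p(1,3)=2/47: -0.0426 × log₂(0.0426) = 0.1938
  p(2,0)=4/47: -0.0851 × log₂(0.0851) = 0.3025
  p(2,1)=4/47: -0.0851 × log₂(0.0851) = 0.3025
  p(2,2)=1/47: -0.0213 × log₂(0.0213) = 0.1182
  p(2,3)=2/47: -0.0426 × log₂(0.0426) = 0.1938
  p(3,0)=5/47: -0.1064 × log₂(0.1064) = 0.3439
  p(3,1)=3/47: -0.0638 × log₂(0.0638) = 0.2534
  p(3,2)=3/47: -0.0638 × log₂(0.0638) = 0.2534
  p(3,3)=3/47: -0.0638 × log₂(0.0638) = 0.2534
H(X,Y) = 3.8557 bits


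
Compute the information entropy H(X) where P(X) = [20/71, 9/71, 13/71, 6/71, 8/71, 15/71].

H(X) = -Σ p(x) log₂ p(x)
  -20/71 × log₂(20/71) = 0.5149
  -9/71 × log₂(9/71) = 0.3777
  -13/71 × log₂(13/71) = 0.4485
  -6/71 × log₂(6/71) = 0.3012
  -8/71 × log₂(8/71) = 0.3549
  -15/71 × log₂(15/71) = 0.4738
H(X) = 2.4711 bits


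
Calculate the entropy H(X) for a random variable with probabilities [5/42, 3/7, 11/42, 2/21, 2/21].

H(X) = -Σ p(x) log₂ p(x)
  -5/42 × log₂(5/42) = 0.3655
  -3/7 × log₂(3/7) = 0.5239
  -11/42 × log₂(11/42) = 0.5062
  -2/21 × log₂(2/21) = 0.3231
  -2/21 × log₂(2/21) = 0.3231
H(X) = 2.0418 bits


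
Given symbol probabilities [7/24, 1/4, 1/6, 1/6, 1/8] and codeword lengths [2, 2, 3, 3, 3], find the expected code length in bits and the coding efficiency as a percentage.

Average length L = Σ p_i × l_i = 2.4583 bits
Entropy H = 2.2551 bits
Efficiency η = H/L × 100% = 91.73%


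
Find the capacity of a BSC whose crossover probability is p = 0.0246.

For BSC with error probability p:
C = 1 - H(p) where H(p) is binary entropy
H(0.0246) = -0.0246 × log₂(0.0246) - 0.9754 × log₂(0.9754)
H(p) = 0.1665
C = 1 - 0.1665 = 0.8335 bits/use


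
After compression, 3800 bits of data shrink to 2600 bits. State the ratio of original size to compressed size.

Compression ratio = Original / Compressed
= 3800 / 2600 = 1.46:1


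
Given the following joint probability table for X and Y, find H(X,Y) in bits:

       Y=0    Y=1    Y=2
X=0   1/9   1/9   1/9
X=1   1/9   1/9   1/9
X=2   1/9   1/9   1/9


H(X,Y) = -Σ p(x,y) log₂ p(x,y)
  p(0,0)=1/9: -0.1111 × log₂(0.1111) = 0.3522
  p(0,1)=1/9: -0.1111 × log₂(0.1111) = 0.3522
  p(0,2)=1/9: -0.1111 × log₂(0.1111) = 0.3522
  p(1,0)=1/9: -0.1111 × log₂(0.1111) = 0.3522
  p(1,1)=1/9: -0.1111 × log₂(0.1111) = 0.3522
  p(1,2)=1/9: -0.1111 × log₂(0.1111) = 0.3522
  p(2,0)=1/9: -0.1111 × log₂(0.1111) = 0.3522
  p(2,1)=1/9: -0.1111 × log₂(0.1111) = 0.3522
  p(2,2)=1/9: -0.1111 × log₂(0.1111) = 0.3522
H(X,Y) = 3.1699 bits


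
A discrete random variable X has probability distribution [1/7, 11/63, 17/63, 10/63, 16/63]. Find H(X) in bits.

H(X) = -Σ p(x) log₂ p(x)
  -1/7 × log₂(1/7) = 0.4011
  -11/63 × log₂(11/63) = 0.4396
  -17/63 × log₂(17/63) = 0.5100
  -10/63 × log₂(10/63) = 0.4215
  -16/63 × log₂(16/63) = 0.5022
H(X) = 2.2743 bits


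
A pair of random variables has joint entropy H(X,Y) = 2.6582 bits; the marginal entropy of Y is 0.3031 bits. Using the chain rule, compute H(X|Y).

Chain rule: H(X,Y) = H(X|Y) + H(Y)
H(X|Y) = H(X,Y) - H(Y) = 2.6582 - 0.3031 = 2.3551 bits


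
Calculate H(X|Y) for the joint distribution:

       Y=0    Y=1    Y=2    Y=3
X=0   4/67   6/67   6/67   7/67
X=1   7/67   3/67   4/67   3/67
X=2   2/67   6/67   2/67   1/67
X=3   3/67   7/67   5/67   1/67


H(X|Y) = Σ_y p(y) H(X|Y=y)
  p(Y=0) = 16/67, H(X|Y=0) = 1.8496
  p(Y=1) = 22/67, H(X|Y=1) = 1.9401
  p(Y=2) = 17/67, H(X|Y=2) = 1.9040
  p(Y=3) = 12/67, H(X|Y=3) = 1.5511
H(X|Y) = 0.2388×1.8496 + 0.3284×1.9401 + 0.2537×1.9040 + 0.1791×1.5511 = 1.8396 bits


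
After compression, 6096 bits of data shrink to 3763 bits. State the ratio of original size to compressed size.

Compression ratio = Original / Compressed
= 6096 / 3763 = 1.62:1


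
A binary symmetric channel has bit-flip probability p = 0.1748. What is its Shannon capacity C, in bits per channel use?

For BSC with error probability p:
C = 1 - H(p) where H(p) is binary entropy
H(0.1748) = -0.1748 × log₂(0.1748) - 0.8252 × log₂(0.8252)
H(p) = 0.6686
C = 1 - 0.6686 = 0.3314 bits/use


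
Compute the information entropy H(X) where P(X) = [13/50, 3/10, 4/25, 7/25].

H(X) = -Σ p(x) log₂ p(x)
  -13/50 × log₂(13/50) = 0.5053
  -3/10 × log₂(3/10) = 0.5211
  -4/25 × log₂(4/25) = 0.4230
  -7/25 × log₂(7/25) = 0.5142
H(X) = 1.9636 bits


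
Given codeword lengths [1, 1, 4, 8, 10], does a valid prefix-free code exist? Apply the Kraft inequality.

Kraft inequality: Σ 2^(-l_i) ≤ 1 for prefix-free code
Calculating: 2^(-1) + 2^(-1) + 2^(-4) + 2^(-8) + 2^(-10)
= 0.5 + 0.5 + 0.0625 + 0.00390625 + 0.0009765625
= 1.0674
Since 1.0674 > 1, prefix-free code does not exist


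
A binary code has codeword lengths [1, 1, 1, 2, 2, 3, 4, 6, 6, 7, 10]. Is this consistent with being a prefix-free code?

Kraft inequality: Σ 2^(-l_i) ≤ 1 for prefix-free code
Calculating: 2^(-1) + 2^(-1) + 2^(-1) + 2^(-2) + 2^(-2) + 2^(-3) + 2^(-4) + 2^(-6) + 2^(-6) + 2^(-7) + 2^(-10)
= 0.5 + 0.5 + 0.5 + 0.25 + 0.25 + 0.125 + 0.0625 + 0.015625 + 0.015625 + 0.0078125 + 0.0009765625
= 2.2275
Since 2.2275 > 1, prefix-free code does not exist


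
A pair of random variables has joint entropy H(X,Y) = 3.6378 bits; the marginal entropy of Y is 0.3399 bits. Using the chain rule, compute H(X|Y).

Chain rule: H(X,Y) = H(X|Y) + H(Y)
H(X|Y) = H(X,Y) - H(Y) = 3.6378 - 0.3399 = 3.2979 bits


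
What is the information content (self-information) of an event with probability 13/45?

Information content I(x) = -log₂(p(x))
I = -log₂(13/45) = -log₂(0.2889)
I = 1.7914 bits


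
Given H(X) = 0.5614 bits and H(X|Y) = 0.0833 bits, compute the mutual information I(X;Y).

I(X;Y) = H(X) - H(X|Y)
I(X;Y) = 0.5614 - 0.0833 = 0.4781 bits


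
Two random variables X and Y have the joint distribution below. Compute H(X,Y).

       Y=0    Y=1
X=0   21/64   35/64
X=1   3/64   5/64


H(X,Y) = -Σ p(x,y) log₂ p(x,y)
  p(0,0)=21/64: -0.3281 × log₂(0.3281) = 0.5275
  p(0,1)=35/64: -0.5469 × log₂(0.5469) = 0.4762
  p(1,0)=3/64: -0.0469 × log₂(0.0469) = 0.2070
  p(1,1)=5/64: -0.0781 × log₂(0.0781) = 0.2873
H(X,Y) = 1.4980 bits


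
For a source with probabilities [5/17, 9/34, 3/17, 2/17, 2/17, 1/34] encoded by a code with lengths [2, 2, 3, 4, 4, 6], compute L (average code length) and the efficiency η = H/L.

Average length L = Σ p_i × l_i = 2.7647 bits
Entropy H = 2.3446 bits
Efficiency η = H/L × 100% = 84.80%


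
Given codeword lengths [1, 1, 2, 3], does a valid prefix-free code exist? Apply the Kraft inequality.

Kraft inequality: Σ 2^(-l_i) ≤ 1 for prefix-free code
Calculating: 2^(-1) + 2^(-1) + 2^(-2) + 2^(-3)
= 0.5 + 0.5 + 0.25 + 0.125
= 1.3750
Since 1.3750 > 1, prefix-free code does not exist


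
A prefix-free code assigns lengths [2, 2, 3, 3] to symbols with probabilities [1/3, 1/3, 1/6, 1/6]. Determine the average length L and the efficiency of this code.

Average length L = Σ p_i × l_i = 2.3333 bits
Entropy H = 1.9183 bits
Efficiency η = H/L × 100% = 82.21%


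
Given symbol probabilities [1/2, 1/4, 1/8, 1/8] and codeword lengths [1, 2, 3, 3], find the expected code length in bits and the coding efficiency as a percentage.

Average length L = Σ p_i × l_i = 1.7500 bits
Entropy H = 1.7500 bits
Efficiency η = H/L × 100% = 100.00%


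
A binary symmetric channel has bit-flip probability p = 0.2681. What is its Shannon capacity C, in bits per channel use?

For BSC with error probability p:
C = 1 - H(p) where H(p) is binary entropy
H(0.2681) = -0.2681 × log₂(0.2681) - 0.7319 × log₂(0.7319)
H(p) = 0.8387
C = 1 - 0.8387 = 0.1613 bits/use


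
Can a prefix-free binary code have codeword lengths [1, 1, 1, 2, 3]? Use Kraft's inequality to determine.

Kraft inequality: Σ 2^(-l_i) ≤ 1 for prefix-free code
Calculating: 2^(-1) + 2^(-1) + 2^(-1) + 2^(-2) + 2^(-3)
= 0.5 + 0.5 + 0.5 + 0.25 + 0.125
= 1.8750
Since 1.8750 > 1, prefix-free code does not exist


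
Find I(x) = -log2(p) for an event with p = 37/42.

Information content I(x) = -log₂(p(x))
I = -log₂(37/42) = -log₂(0.8810)
I = 0.1829 bits


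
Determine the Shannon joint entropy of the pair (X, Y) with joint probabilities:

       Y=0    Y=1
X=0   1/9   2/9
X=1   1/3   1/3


H(X,Y) = -Σ p(x,y) log₂ p(x,y)
  p(0,0)=1/9: -0.1111 × log₂(0.1111) = 0.3522
  p(0,1)=2/9: -0.2222 × log₂(0.2222) = 0.4822
  p(1,0)=1/3: -0.3333 × log₂(0.3333) = 0.5283
  p(1,1)=1/3: -0.3333 × log₂(0.3333) = 0.5283
H(X,Y) = 1.8911 bits


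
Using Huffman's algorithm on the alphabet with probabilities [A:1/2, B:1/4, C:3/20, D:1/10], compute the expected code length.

Huffman tree construction:
Combine smallest probabilities repeatedly
Resulting codes:
  A: 0 (length 1)
  B: 10 (length 2)
  C: 111 (length 3)
  D: 110 (length 3)
Average length = Σ p(s) × length(s) = 1.7500 bits


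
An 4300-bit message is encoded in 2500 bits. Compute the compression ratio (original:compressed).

Compression ratio = Original / Compressed
= 4300 / 2500 = 1.72:1


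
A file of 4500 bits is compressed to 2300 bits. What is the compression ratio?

Compression ratio = Original / Compressed
= 4500 / 2300 = 1.96:1


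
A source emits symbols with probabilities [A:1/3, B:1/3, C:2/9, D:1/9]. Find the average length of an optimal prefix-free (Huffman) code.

Huffman tree construction:
Combine smallest probabilities repeatedly
Resulting codes:
  A: 10 (length 2)
  B: 11 (length 2)
  C: 01 (length 2)
  D: 00 (length 2)
Average length = Σ p(s) × length(s) = 2.0000 bits


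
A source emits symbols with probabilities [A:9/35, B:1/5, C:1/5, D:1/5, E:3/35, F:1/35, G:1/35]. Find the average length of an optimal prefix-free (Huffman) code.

Huffman tree construction:
Combine smallest probabilities repeatedly
Resulting codes:
  A: 10 (length 2)
  B: 111 (length 3)
  C: 00 (length 2)
  D: 01 (length 2)
  E: 1101 (length 4)
  F: 11000 (length 5)
  G: 11001 (length 5)
Average length = Σ p(s) × length(s) = 2.5429 bits


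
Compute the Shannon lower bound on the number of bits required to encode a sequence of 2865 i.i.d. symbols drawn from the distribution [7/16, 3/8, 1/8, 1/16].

Entropy H = 1.6774 bits/symbol
Minimum bits = H × n = 1.6774 × 2865
= 4805.81 bits


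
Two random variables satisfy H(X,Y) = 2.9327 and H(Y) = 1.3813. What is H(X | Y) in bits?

Chain rule: H(X,Y) = H(X|Y) + H(Y)
H(X|Y) = H(X,Y) - H(Y) = 2.9327 - 1.3813 = 1.5514 bits


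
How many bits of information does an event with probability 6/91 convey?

Information content I(x) = -log₂(p(x))
I = -log₂(6/91) = -log₂(0.0659)
I = 3.9228 bits


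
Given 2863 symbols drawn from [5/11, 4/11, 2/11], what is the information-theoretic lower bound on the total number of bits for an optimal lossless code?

Entropy H = 1.4949 bits/symbol
Minimum bits = H × n = 1.4949 × 2863
= 4279.95 bits


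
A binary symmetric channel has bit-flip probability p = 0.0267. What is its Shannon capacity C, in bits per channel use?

For BSC with error probability p:
C = 1 - H(p) where H(p) is binary entropy
H(0.0267) = -0.0267 × log₂(0.0267) - 0.9733 × log₂(0.9733)
H(p) = 0.1776
C = 1 - 0.1776 = 0.8224 bits/use


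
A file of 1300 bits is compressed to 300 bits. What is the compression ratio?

Compression ratio = Original / Compressed
= 1300 / 300 = 4.33:1


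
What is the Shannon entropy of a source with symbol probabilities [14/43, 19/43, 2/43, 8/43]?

H(X) = -Σ p(x) log₂ p(x)
  -14/43 × log₂(14/43) = 0.5271
  -19/43 × log₂(19/43) = 0.5207
  -2/43 × log₂(2/43) = 0.2059
  -8/43 × log₂(8/43) = 0.4514
H(X) = 1.7050 bits


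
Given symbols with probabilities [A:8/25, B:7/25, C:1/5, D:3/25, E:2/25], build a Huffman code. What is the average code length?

Huffman tree construction:
Combine smallest probabilities repeatedly
Resulting codes:
  A: 11 (length 2)
  B: 10 (length 2)
  C: 00 (length 2)
  D: 011 (length 3)
  E: 010 (length 3)
Average length = Σ p(s) × length(s) = 2.2000 bits


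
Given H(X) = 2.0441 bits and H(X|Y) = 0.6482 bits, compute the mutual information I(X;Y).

I(X;Y) = H(X) - H(X|Y)
I(X;Y) = 2.0441 - 0.6482 = 1.3959 bits


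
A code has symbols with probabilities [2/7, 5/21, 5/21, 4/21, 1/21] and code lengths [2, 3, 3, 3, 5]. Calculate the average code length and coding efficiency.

Average length L = Σ p_i × l_i = 2.8095 bits
Entropy H = 2.1671 bits
Efficiency η = H/L × 100% = 77.13%


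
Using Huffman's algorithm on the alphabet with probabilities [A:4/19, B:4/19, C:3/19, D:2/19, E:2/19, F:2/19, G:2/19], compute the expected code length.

Huffman tree construction:
Combine smallest probabilities repeatedly
Resulting codes:
  A: 111 (length 3)
  B: 00 (length 2)
  C: 110 (length 3)
  D: 010 (length 3)
  E: 011 (length 3)
  F: 100 (length 3)
  G: 101 (length 3)
Average length = Σ p(s) × length(s) = 2.7895 bits


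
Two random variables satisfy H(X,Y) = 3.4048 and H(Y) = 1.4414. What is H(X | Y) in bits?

Chain rule: H(X,Y) = H(X|Y) + H(Y)
H(X|Y) = H(X,Y) - H(Y) = 3.4048 - 1.4414 = 1.9634 bits


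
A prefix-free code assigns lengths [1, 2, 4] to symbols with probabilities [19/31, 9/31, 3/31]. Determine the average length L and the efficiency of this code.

Average length L = Σ p_i × l_i = 1.5806 bits
Entropy H = 1.2769 bits
Efficiency η = H/L × 100% = 80.79%


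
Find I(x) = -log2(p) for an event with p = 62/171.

Information content I(x) = -log₂(p(x))
I = -log₂(62/171) = -log₂(0.3626)
I = 1.4637 bits


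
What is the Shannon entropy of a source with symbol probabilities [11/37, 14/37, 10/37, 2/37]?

H(X) = -Σ p(x) log₂ p(x)
  -11/37 × log₂(11/37) = 0.5203
  -14/37 × log₂(14/37) = 0.5305
  -10/37 × log₂(10/37) = 0.5101
  -2/37 × log₂(2/37) = 0.2275
H(X) = 1.7885 bits


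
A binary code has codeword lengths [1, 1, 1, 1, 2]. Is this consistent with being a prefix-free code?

Kraft inequality: Σ 2^(-l_i) ≤ 1 for prefix-free code
Calculating: 2^(-1) + 2^(-1) + 2^(-1) + 2^(-1) + 2^(-2)
= 0.5 + 0.5 + 0.5 + 0.5 + 0.25
= 2.2500
Since 2.2500 > 1, prefix-free code does not exist


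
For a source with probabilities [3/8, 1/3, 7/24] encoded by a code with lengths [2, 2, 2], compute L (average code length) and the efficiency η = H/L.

Average length L = Σ p_i × l_i = 2.0000 bits
Entropy H = 1.5774 bits
Efficiency η = H/L × 100% = 78.87%


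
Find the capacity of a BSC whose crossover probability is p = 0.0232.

For BSC with error probability p:
C = 1 - H(p) where H(p) is binary entropy
H(0.0232) = -0.0232 × log₂(0.0232) - 0.9768 × log₂(0.9768)
H(p) = 0.1590
C = 1 - 0.1590 = 0.8410 bits/use


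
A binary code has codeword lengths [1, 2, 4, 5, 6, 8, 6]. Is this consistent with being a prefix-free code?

Kraft inequality: Σ 2^(-l_i) ≤ 1 for prefix-free code
Calculating: 2^(-1) + 2^(-2) + 2^(-4) + 2^(-5) + 2^(-6) + 2^(-8) + 2^(-6)
= 0.5 + 0.25 + 0.0625 + 0.03125 + 0.015625 + 0.00390625 + 0.015625
= 0.8789
Since 0.8789 ≤ 1, prefix-free code exists


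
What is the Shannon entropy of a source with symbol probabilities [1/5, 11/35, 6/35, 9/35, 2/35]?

H(X) = -Σ p(x) log₂ p(x)
  -1/5 × log₂(1/5) = 0.4644
  -11/35 × log₂(11/35) = 0.5248
  -6/35 × log₂(6/35) = 0.4362
  -9/35 × log₂(9/35) = 0.5038
  -2/35 × log₂(2/35) = 0.2360
H(X) = 2.1652 bits


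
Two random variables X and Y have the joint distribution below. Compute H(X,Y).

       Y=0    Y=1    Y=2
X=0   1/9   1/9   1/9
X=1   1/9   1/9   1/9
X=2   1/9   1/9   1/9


H(X,Y) = -Σ p(x,y) log₂ p(x,y)
  p(0,0)=1/9: -0.1111 × log₂(0.1111) = 0.3522
  p(0,1)=1/9: -0.1111 × log₂(0.1111) = 0.3522
  p(0,2)=1/9: -0.1111 × log₂(0.1111) = 0.3522
  p(1,0)=1/9: -0.1111 × log₂(0.1111) = 0.3522
  p(1,1)=1/9: -0.1111 × log₂(0.1111) = 0.3522
  p(1,2)=1/9: -0.1111 × log₂(0.1111) = 0.3522
  p(2,0)=1/9: -0.1111 × log₂(0.1111) = 0.3522
  p(2,1)=1/9: -0.1111 × log₂(0.1111) = 0.3522
  p(2,2)=1/9: -0.1111 × log₂(0.1111) = 0.3522
H(X,Y) = 3.1699 bits


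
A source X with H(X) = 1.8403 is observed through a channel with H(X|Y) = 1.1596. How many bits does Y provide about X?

I(X;Y) = H(X) - H(X|Y)
I(X;Y) = 1.8403 - 1.1596 = 0.6807 bits


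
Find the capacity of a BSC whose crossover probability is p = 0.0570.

For BSC with error probability p:
C = 1 - H(p) where H(p) is binary entropy
H(0.0570) = -0.0570 × log₂(0.0570) - 0.9430 × log₂(0.9430)
H(p) = 0.3154
C = 1 - 0.3154 = 0.6846 bits/use


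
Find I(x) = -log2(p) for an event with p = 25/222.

Information content I(x) = -log₂(p(x))
I = -log₂(25/222) = -log₂(0.1126)
I = 3.1506 bits


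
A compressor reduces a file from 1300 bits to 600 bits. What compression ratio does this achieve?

Compression ratio = Original / Compressed
= 1300 / 600 = 2.17:1


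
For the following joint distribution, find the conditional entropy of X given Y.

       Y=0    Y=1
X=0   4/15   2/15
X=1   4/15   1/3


H(X|Y) = Σ_y p(y) H(X|Y=y)
  p(Y=0) = 8/15, H(X|Y=0) = 1.0000
  p(Y=1) = 7/15, H(X|Y=1) = 0.8631
H(X|Y) = 0.5333×1.0000 + 0.4667×0.8631 = 0.9361 bits


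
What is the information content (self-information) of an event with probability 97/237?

Information content I(x) = -log₂(p(x))
I = -log₂(97/237) = -log₂(0.4093)
I = 1.2888 bits


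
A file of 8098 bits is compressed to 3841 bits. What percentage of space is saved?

Space savings = (1 - Compressed/Original) × 100%
= (1 - 3841/8098) × 100%
= 52.57%


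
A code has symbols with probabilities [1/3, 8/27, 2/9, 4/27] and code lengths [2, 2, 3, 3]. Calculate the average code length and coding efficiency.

Average length L = Σ p_i × l_i = 2.3704 bits
Entropy H = 1.9386 bits
Efficiency η = H/L × 100% = 81.79%


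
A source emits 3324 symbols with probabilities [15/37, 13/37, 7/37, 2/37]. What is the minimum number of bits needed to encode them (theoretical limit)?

Entropy H = 1.7402 bits/symbol
Minimum bits = H × n = 1.7402 × 3324
= 5784.59 bits


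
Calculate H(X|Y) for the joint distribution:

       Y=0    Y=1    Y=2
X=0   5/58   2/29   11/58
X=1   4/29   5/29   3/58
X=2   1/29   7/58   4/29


H(X|Y) = Σ_y p(y) H(X|Y=y)
  p(Y=0) = 15/58, H(X|Y=0) = 1.3996
  p(Y=1) = 21/58, H(X|Y=1) = 1.4937
  p(Y=2) = 11/29, H(X|Y=2) = 1.4227
H(X|Y) = 0.2586×1.3996 + 0.3621×1.4937 + 0.3793×1.4227 = 1.4424 bits


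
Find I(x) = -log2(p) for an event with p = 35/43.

Information content I(x) = -log₂(p(x))
I = -log₂(35/43) = -log₂(0.8140)
I = 0.2970 bits


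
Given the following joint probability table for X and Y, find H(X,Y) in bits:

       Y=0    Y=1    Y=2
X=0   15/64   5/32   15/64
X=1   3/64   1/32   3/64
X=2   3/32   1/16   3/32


H(X,Y) = -Σ p(x,y) log₂ p(x,y)
  p(0,0)=15/64: -0.2344 × log₂(0.2344) = 0.4906
  p(0,1)=5/32: -0.1562 × log₂(0.1562) = 0.4184
  p(0,2)=15/64: -0.2344 × log₂(0.2344) = 0.4906
  p(1,0)=3/64: -0.0469 × log₂(0.0469) = 0.2070
  p(1,1)=1/32: -0.0312 × log₂(0.0312) = 0.1562
  p(1,2)=3/64: -0.0469 × log₂(0.0469) = 0.2070
  p(2,0)=3/32: -0.0938 × log₂(0.0938) = 0.3202
  p(2,1)=1/16: -0.0625 × log₂(0.0625) = 0.2500
  p(2,2)=3/32: -0.0938 × log₂(0.0938) = 0.3202
H(X,Y) = 2.8601 bits


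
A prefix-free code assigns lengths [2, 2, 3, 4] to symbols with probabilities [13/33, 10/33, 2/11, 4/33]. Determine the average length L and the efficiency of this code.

Average length L = Σ p_i × l_i = 2.4242 bits
Entropy H = 1.8676 bits
Efficiency η = H/L × 100% = 77.04%


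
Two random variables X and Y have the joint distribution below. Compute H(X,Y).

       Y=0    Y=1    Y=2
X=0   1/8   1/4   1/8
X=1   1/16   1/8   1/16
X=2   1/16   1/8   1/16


H(X,Y) = -Σ p(x,y) log₂ p(x,y)
  p(0,0)=1/8: -0.1250 × log₂(0.1250) = 0.3750
  p(0,1)=1/4: -0.2500 × log₂(0.2500) = 0.5000
  p(0,2)=1/8: -0.1250 × log₂(0.1250) = 0.3750
  p(1,0)=1/16: -0.0625 × log₂(0.0625) = 0.2500
  p(1,1)=1/8: -0.1250 × log₂(0.1250) = 0.3750
  p(1,2)=1/16: -0.0625 × log₂(0.0625) = 0.2500
  p(2,0)=1/16: -0.0625 × log₂(0.0625) = 0.2500
  p(2,1)=1/8: -0.1250 × log₂(0.1250) = 0.3750
  p(2,2)=1/16: -0.0625 × log₂(0.0625) = 0.2500
H(X,Y) = 3.0000 bits


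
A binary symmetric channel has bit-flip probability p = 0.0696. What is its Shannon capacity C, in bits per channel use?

For BSC with error probability p:
C = 1 - H(p) where H(p) is binary entropy
H(0.0696) = -0.0696 × log₂(0.0696) - 0.9304 × log₂(0.9304)
H(p) = 0.3644
C = 1 - 0.3644 = 0.6356 bits/use


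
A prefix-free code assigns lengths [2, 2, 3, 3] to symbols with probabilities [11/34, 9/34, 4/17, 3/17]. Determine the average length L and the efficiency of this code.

Average length L = Σ p_i × l_i = 2.4118 bits
Entropy H = 1.9671 bits
Efficiency η = H/L × 100% = 81.56%


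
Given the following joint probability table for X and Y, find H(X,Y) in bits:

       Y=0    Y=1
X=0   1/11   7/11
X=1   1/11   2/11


H(X,Y) = -Σ p(x,y) log₂ p(x,y)
  p(0,0)=1/11: -0.0909 × log₂(0.0909) = 0.3145
  p(0,1)=7/11: -0.6364 × log₂(0.6364) = 0.4150
  p(1,0)=1/11: -0.0909 × log₂(0.0909) = 0.3145
  p(1,1)=2/11: -0.1818 × log₂(0.1818) = 0.4472
H(X,Y) = 1.4911 bits


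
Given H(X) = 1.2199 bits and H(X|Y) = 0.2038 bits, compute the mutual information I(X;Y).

I(X;Y) = H(X) - H(X|Y)
I(X;Y) = 1.2199 - 0.2038 = 1.0161 bits


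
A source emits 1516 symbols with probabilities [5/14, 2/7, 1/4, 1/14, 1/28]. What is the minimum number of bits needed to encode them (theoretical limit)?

Entropy H = 1.9905 bits/symbol
Minimum bits = H × n = 1.9905 × 1516
= 3017.66 bits


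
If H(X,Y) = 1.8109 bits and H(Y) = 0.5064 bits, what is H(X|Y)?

Chain rule: H(X,Y) = H(X|Y) + H(Y)
H(X|Y) = H(X,Y) - H(Y) = 1.8109 - 0.5064 = 1.3045 bits


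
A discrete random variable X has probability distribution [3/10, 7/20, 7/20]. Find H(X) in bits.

H(X) = -Σ p(x) log₂ p(x)
  -3/10 × log₂(3/10) = 0.5211
  -7/20 × log₂(7/20) = 0.5301
  -7/20 × log₂(7/20) = 0.5301
H(X) = 1.5813 bits


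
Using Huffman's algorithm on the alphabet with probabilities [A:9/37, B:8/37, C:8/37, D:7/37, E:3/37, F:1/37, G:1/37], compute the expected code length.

Huffman tree construction:
Combine smallest probabilities repeatedly
Resulting codes:
  A: 10 (length 2)
  B: 00 (length 2)
  C: 01 (length 2)
  D: 111 (length 3)
  E: 1101 (length 4)
  F: 11000 (length 5)
  G: 11001 (length 5)
Average length = Σ p(s) × length(s) = 2.5135 bits


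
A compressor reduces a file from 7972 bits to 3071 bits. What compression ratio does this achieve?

Compression ratio = Original / Compressed
= 7972 / 3071 = 2.60:1


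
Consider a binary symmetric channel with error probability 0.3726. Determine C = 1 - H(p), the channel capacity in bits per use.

For BSC with error probability p:
C = 1 - H(p) where H(p) is binary entropy
H(0.3726) = -0.3726 × log₂(0.3726) - 0.6274 × log₂(0.6274)
H(p) = 0.9526
C = 1 - 0.9526 = 0.0474 bits/use


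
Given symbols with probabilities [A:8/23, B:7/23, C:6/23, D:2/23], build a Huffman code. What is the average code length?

Huffman tree construction:
Combine smallest probabilities repeatedly
Resulting codes:
  A: 11 (length 2)
  B: 10 (length 2)
  C: 01 (length 2)
  D: 00 (length 2)
Average length = Σ p(s) × length(s) = 2.0000 bits


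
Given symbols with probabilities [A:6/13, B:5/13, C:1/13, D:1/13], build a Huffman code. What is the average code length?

Huffman tree construction:
Combine smallest probabilities repeatedly
Resulting codes:
  A: 0 (length 1)
  B: 11 (length 2)
  C: 100 (length 3)
  D: 101 (length 3)
Average length = Σ p(s) × length(s) = 1.6923 bits


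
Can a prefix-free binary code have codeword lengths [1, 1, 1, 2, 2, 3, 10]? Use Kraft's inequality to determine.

Kraft inequality: Σ 2^(-l_i) ≤ 1 for prefix-free code
Calculating: 2^(-1) + 2^(-1) + 2^(-1) + 2^(-2) + 2^(-2) + 2^(-3) + 2^(-10)
= 0.5 + 0.5 + 0.5 + 0.25 + 0.25 + 0.125 + 0.0009765625
= 2.1260
Since 2.1260 > 1, prefix-free code does not exist


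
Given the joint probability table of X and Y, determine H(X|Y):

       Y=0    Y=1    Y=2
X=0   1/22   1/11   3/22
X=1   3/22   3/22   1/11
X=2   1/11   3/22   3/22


H(X|Y) = Σ_y p(y) H(X|Y=y)
  p(Y=0) = 3/11, H(X|Y=0) = 1.4591
  p(Y=1) = 4/11, H(X|Y=1) = 1.5613
  p(Y=2) = 4/11, H(X|Y=2) = 1.5613
H(X|Y) = 0.2727×1.4591 + 0.3636×1.5613 + 0.3636×1.5613 = 1.5334 bits


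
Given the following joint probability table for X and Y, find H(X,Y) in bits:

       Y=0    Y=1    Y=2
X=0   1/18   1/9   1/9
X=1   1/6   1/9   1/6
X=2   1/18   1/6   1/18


H(X,Y) = -Σ p(x,y) log₂ p(x,y)
  p(0,0)=1/18: -0.0556 × log₂(0.0556) = 0.2317
  p(0,1)=1/9: -0.1111 × log₂(0.1111) = 0.3522
  p(0,2)=1/9: -0.1111 × log₂(0.1111) = 0.3522
  p(1,0)=1/6: -0.1667 × log₂(0.1667) = 0.4308
  p(1,1)=1/9: -0.1111 × log₂(0.1111) = 0.3522
  p(1,2)=1/6: -0.1667 × log₂(0.1667) = 0.4308
  p(2,0)=1/18: -0.0556 × log₂(0.0556) = 0.2317
  p(2,1)=1/6: -0.1667 × log₂(0.1667) = 0.4308
  p(2,2)=1/18: -0.0556 × log₂(0.0556) = 0.2317
H(X,Y) = 3.0441 bits


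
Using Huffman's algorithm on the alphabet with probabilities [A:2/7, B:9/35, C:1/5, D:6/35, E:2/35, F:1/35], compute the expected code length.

Huffman tree construction:
Combine smallest probabilities repeatedly
Resulting codes:
  A: 11 (length 2)
  B: 01 (length 2)
  C: 00 (length 2)
  D: 101 (length 3)
  E: 1001 (length 4)
  F: 1000 (length 4)
Average length = Σ p(s) × length(s) = 2.3429 bits


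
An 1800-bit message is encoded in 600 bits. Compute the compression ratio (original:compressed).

Compression ratio = Original / Compressed
= 1800 / 600 = 3.00:1


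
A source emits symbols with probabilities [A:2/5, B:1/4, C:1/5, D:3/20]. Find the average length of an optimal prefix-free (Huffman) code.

Huffman tree construction:
Combine smallest probabilities repeatedly
Resulting codes:
  A: 0 (length 1)
  B: 10 (length 2)
  C: 111 (length 3)
  D: 110 (length 3)
Average length = Σ p(s) × length(s) = 1.9500 bits


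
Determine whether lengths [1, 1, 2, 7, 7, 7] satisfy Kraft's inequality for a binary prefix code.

Kraft inequality: Σ 2^(-l_i) ≤ 1 for prefix-free code
Calculating: 2^(-1) + 2^(-1) + 2^(-2) + 2^(-7) + 2^(-7) + 2^(-7)
= 0.5 + 0.5 + 0.25 + 0.0078125 + 0.0078125 + 0.0078125
= 1.2734
Since 1.2734 > 1, prefix-free code does not exist


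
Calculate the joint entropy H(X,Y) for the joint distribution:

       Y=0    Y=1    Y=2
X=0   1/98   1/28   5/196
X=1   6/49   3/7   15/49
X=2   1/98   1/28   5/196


H(X,Y) = -Σ p(x,y) log₂ p(x,y)
  p(0,0)=1/98: -0.0102 × log₂(0.0102) = 0.0675
  p(0,1)=1/28: -0.0357 × log₂(0.0357) = 0.1717
  p(0,2)=5/196: -0.0255 × log₂(0.0255) = 0.1350
  p(1,0)=6/49: -0.1224 × log₂(0.1224) = 0.3710
  p(1,1)=3/7: -0.4286 × log₂(0.4286) = 0.5239
  p(1,2)=15/49: -0.3061 × log₂(0.3061) = 0.5228
  p(2,0)=1/98: -0.0102 × log₂(0.0102) = 0.0675
  p(2,1)=1/28: -0.0357 × log₂(0.0357) = 0.1717
  p(2,2)=5/196: -0.0255 × log₂(0.0255) = 0.1350
H(X,Y) = 2.1661 bits


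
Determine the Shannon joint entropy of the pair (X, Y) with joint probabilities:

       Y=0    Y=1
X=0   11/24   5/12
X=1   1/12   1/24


H(X,Y) = -Σ p(x,y) log₂ p(x,y)
  p(0,0)=11/24: -0.4583 × log₂(0.4583) = 0.5159
  p(0,1)=5/12: -0.4167 × log₂(0.4167) = 0.5263
  p(1,0)=1/12: -0.0833 × log₂(0.0833) = 0.2987
  p(1,1)=1/24: -0.0417 × log₂(0.0417) = 0.1910
H(X,Y) = 1.5319 bits


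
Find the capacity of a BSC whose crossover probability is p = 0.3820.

For BSC with error probability p:
C = 1 - H(p) where H(p) is binary entropy
H(0.3820) = -0.3820 × log₂(0.3820) - 0.6180 × log₂(0.6180)
H(p) = 0.9594
C = 1 - 0.9594 = 0.0406 bits/use


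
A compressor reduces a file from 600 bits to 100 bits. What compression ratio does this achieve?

Compression ratio = Original / Compressed
= 600 / 100 = 6.00:1


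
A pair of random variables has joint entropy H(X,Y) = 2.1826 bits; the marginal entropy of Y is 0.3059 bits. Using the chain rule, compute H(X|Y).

Chain rule: H(X,Y) = H(X|Y) + H(Y)
H(X|Y) = H(X,Y) - H(Y) = 2.1826 - 0.3059 = 1.8767 bits


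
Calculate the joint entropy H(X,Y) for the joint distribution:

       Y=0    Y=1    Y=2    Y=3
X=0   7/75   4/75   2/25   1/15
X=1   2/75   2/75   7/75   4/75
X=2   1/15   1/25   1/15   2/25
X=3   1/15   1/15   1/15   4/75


H(X,Y) = -Σ p(x,y) log₂ p(x,y)
  p(0,0)=7/75: -0.0933 × log₂(0.0933) = 0.3193
  p(0,1)=4/75: -0.0533 × log₂(0.0533) = 0.2255
  p(0,2)=2/25: -0.0800 × log₂(0.0800) = 0.2915
  p(0,3)=1/15: -0.0667 × log₂(0.0667) = 0.2605
  p(1,0)=2/75: -0.0267 × log₂(0.0267) = 0.1394
  p(1,1)=2/75: -0.0267 × log₂(0.0267) = 0.1394
  p(1,2)=7/75: -0.0933 × log₂(0.0933) = 0.3193
  p(1,3)=4/75: -0.0533 × log₂(0.0533) = 0.2255
  p(2,0)=1/15: -0.0667 × log₂(0.0667) = 0.2605
  p(2,1)=1/25: -0.0400 × log₂(0.0400) = 0.1858
  p(2,2)=1/15: -0.0667 × log₂(0.0667) = 0.2605
  p(2,3)=2/25: -0.0800 × log₂(0.0800) = 0.2915
  p(3,0)=1/15: -0.0667 × log₂(0.0667) = 0.2605
  p(3,1)=1/15: -0.0667 × log₂(0.0667) = 0.2605
  p(3,2)=1/15: -0.0667 × log₂(0.0667) = 0.2605
  p(3,3)=4/75: -0.0533 × log₂(0.0533) = 0.2255
H(X,Y) = 3.9257 bits


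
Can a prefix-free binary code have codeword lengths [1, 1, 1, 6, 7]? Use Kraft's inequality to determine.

Kraft inequality: Σ 2^(-l_i) ≤ 1 for prefix-free code
Calculating: 2^(-1) + 2^(-1) + 2^(-1) + 2^(-6) + 2^(-7)
= 0.5 + 0.5 + 0.5 + 0.015625 + 0.0078125
= 1.5234
Since 1.5234 > 1, prefix-free code does not exist


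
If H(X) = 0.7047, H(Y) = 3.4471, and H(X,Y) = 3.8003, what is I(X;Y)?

I(X;Y) = H(X) + H(Y) - H(X,Y)
I(X;Y) = 0.7047 + 3.4471 - 3.8003 = 0.3515 bits


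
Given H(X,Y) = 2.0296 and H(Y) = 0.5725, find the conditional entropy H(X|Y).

Chain rule: H(X,Y) = H(X|Y) + H(Y)
H(X|Y) = H(X,Y) - H(Y) = 2.0296 - 0.5725 = 1.4571 bits


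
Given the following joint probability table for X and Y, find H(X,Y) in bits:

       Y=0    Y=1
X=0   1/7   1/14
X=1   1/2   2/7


H(X,Y) = -Σ p(x,y) log₂ p(x,y)
  p(0,0)=1/7: -0.1429 × log₂(0.1429) = 0.4011
  p(0,1)=1/14: -0.0714 × log₂(0.0714) = 0.2720
  p(1,0)=1/2: -0.5000 × log₂(0.5000) = 0.5000
  p(1,1)=2/7: -0.2857 × log₂(0.2857) = 0.5164
H(X,Y) = 1.6894 bits


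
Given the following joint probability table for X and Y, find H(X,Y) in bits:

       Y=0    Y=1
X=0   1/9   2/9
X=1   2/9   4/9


H(X,Y) = -Σ p(x,y) log₂ p(x,y)
  p(0,0)=1/9: -0.1111 × log₂(0.1111) = 0.3522
  p(0,1)=2/9: -0.2222 × log₂(0.2222) = 0.4822
  p(1,0)=2/9: -0.2222 × log₂(0.2222) = 0.4822
  p(1,1)=4/9: -0.4444 × log₂(0.4444) = 0.5200
H(X,Y) = 1.8366 bits


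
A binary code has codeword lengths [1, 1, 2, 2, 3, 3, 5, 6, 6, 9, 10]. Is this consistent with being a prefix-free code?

Kraft inequality: Σ 2^(-l_i) ≤ 1 for prefix-free code
Calculating: 2^(-1) + 2^(-1) + 2^(-2) + 2^(-2) + 2^(-3) + 2^(-3) + 2^(-5) + 2^(-6) + 2^(-6) + 2^(-9) + 2^(-10)
= 0.5 + 0.5 + 0.25 + 0.25 + 0.125 + 0.125 + 0.03125 + 0.015625 + 0.015625 + 0.001953125 + 0.0009765625
= 1.8154
Since 1.8154 > 1, prefix-free code does not exist


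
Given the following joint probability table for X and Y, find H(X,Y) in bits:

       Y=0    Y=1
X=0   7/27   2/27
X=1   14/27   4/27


H(X,Y) = -Σ p(x,y) log₂ p(x,y)
  p(0,0)=7/27: -0.2593 × log₂(0.2593) = 0.5049
  p(0,1)=2/27: -0.0741 × log₂(0.0741) = 0.2781
  p(1,0)=14/27: -0.5185 × log₂(0.5185) = 0.4913
  p(1,1)=4/27: -0.1481 × log₂(0.1481) = 0.4081
H(X,Y) = 1.6825 bits


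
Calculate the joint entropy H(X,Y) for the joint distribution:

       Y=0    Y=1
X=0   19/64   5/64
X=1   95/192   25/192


H(X,Y) = -Σ p(x,y) log₂ p(x,y)
  p(0,0)=19/64: -0.2969 × log₂(0.2969) = 0.5201
  p(0,1)=5/64: -0.0781 × log₂(0.0781) = 0.2873
  p(1,0)=95/192: -0.4948 × log₂(0.4948) = 0.5023
  p(1,1)=25/192: -0.1302 × log₂(0.1302) = 0.3830
H(X,Y) = 1.6927 bits


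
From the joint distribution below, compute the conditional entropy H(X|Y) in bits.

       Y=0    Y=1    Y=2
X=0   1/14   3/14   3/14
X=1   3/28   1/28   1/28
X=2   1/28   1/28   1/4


H(X|Y) = Σ_y p(y) H(X|Y=y)
  p(Y=0) = 3/14, H(X|Y=0) = 1.4591
  p(Y=1) = 2/7, H(X|Y=1) = 1.0613
  p(Y=2) = 1/2, H(X|Y=2) = 1.2958
H(X|Y) = 0.2143×1.4591 + 0.2857×1.0613 + 0.5000×1.2958 = 1.2638 bits


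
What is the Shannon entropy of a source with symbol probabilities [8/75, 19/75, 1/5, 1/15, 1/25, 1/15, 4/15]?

H(X) = -Σ p(x) log₂ p(x)
  -8/75 × log₂(8/75) = 0.3444
  -19/75 × log₂(19/75) = 0.5018
  -1/5 × log₂(1/5) = 0.4644
  -1/15 × log₂(1/15) = 0.2605
  -1/25 × log₂(1/25) = 0.1858
  -1/15 × log₂(1/15) = 0.2605
  -4/15 × log₂(4/15) = 0.5085
H(X) = 2.5258 bits


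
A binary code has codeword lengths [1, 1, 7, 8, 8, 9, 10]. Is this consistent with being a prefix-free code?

Kraft inequality: Σ 2^(-l_i) ≤ 1 for prefix-free code
Calculating: 2^(-1) + 2^(-1) + 2^(-7) + 2^(-8) + 2^(-8) + 2^(-9) + 2^(-10)
= 0.5 + 0.5 + 0.0078125 + 0.00390625 + 0.00390625 + 0.001953125 + 0.0009765625
= 1.0186
Since 1.0186 > 1, prefix-free code does not exist


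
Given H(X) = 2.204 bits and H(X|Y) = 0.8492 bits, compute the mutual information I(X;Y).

I(X;Y) = H(X) - H(X|Y)
I(X;Y) = 2.204 - 0.8492 = 1.3548 bits


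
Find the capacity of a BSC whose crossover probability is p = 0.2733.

For BSC with error probability p:
C = 1 - H(p) where H(p) is binary entropy
H(0.2733) = -0.2733 × log₂(0.2733) - 0.7267 × log₂(0.7267)
H(p) = 0.8462
C = 1 - 0.8462 = 0.1538 bits/use


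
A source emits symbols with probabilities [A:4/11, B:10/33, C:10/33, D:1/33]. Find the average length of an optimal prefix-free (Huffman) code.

Huffman tree construction:
Combine smallest probabilities repeatedly
Resulting codes:
  A: 0 (length 1)
  B: 111 (length 3)
  C: 10 (length 2)
  D: 110 (length 3)
Average length = Σ p(s) × length(s) = 1.9697 bits


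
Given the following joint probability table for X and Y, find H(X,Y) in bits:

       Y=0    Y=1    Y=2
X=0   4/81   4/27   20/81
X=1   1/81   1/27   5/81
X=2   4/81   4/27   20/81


H(X,Y) = -Σ p(x,y) log₂ p(x,y)
  p(0,0)=4/81: -0.0494 × log₂(0.0494) = 0.2143
  p(0,1)=4/27: -0.1481 × log₂(0.1481) = 0.4081
  p(0,2)=20/81: -0.2469 × log₂(0.2469) = 0.4983
  p(1,0)=1/81: -0.0123 × log₂(0.0123) = 0.0783
  p(1,1)=1/27: -0.0370 × log₂(0.0370) = 0.1761
  p(1,2)=5/81: -0.0617 × log₂(0.0617) = 0.2480
  p(2,0)=4/81: -0.0494 × log₂(0.0494) = 0.2143
  p(2,1)=4/27: -0.1481 × log₂(0.1481) = 0.4081
  p(2,2)=20/81: -0.2469 × log₂(0.2469) = 0.4983
H(X,Y) = 2.7438 bits


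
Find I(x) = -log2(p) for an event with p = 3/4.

Information content I(x) = -log₂(p(x))
I = -log₂(3/4) = -log₂(0.7500)
I = 0.4150 bits


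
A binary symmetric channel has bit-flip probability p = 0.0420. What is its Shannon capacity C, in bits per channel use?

For BSC with error probability p:
C = 1 - H(p) where H(p) is binary entropy
H(0.0420) = -0.0420 × log₂(0.0420) - 0.9580 × log₂(0.9580)
H(p) = 0.2514
C = 1 - 0.2514 = 0.7486 bits/use


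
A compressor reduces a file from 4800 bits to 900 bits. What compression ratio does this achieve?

Compression ratio = Original / Compressed
= 4800 / 900 = 5.33:1


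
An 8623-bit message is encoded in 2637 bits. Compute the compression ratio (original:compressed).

Compression ratio = Original / Compressed
= 8623 / 2637 = 3.27:1


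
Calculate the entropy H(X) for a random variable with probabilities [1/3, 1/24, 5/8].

H(X) = -Σ p(x) log₂ p(x)
  -1/3 × log₂(1/3) = 0.5283
  -1/24 × log₂(1/24) = 0.1910
  -5/8 × log₂(5/8) = 0.4238
H(X) = 1.1432 bits


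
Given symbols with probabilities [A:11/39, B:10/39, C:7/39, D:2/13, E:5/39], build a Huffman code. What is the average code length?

Huffman tree construction:
Combine smallest probabilities repeatedly
Resulting codes:
  A: 10 (length 2)
  B: 01 (length 2)
  C: 00 (length 2)
  D: 111 (length 3)
  E: 110 (length 3)
Average length = Σ p(s) × length(s) = 2.2821 bits


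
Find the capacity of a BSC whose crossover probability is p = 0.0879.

For BSC with error probability p:
C = 1 - H(p) where H(p) is binary entropy
H(0.0879) = -0.0879 × log₂(0.0879) - 0.9121 × log₂(0.9121)
H(p) = 0.4294
C = 1 - 0.4294 = 0.5706 bits/use


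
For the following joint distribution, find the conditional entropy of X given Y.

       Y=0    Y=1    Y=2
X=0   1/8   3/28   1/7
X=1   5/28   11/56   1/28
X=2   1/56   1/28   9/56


H(X|Y) = Σ_y p(y) H(X|Y=y)
  p(Y=0) = 9/28, H(X|Y=0) = 1.2327
  p(Y=1) = 19/56, H(X|Y=1) = 1.3235
  p(Y=2) = 19/56, H(X|Y=2) = 1.3780
H(X|Y) = 0.3214×1.2327 + 0.3393×1.3235 + 0.3393×1.3780 = 1.3128 bits


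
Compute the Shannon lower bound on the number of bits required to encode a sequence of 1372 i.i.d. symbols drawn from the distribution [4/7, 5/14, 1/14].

Entropy H = 1.2638 bits/symbol
Minimum bits = H × n = 1.2638 × 1372
= 1733.95 bits
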